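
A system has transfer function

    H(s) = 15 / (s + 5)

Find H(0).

At s = 0 each factor (s + a) contributes a and each (s^2 + bs + c) contributes c.
H(0) = 15·1 / ((5)) = 15/5 = 3.

H(0) = 3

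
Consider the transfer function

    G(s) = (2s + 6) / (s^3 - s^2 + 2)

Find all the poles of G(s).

s = 1 ± j, -1

The poles are the roots of the denominator s^3 - s^2 + 2 = 0.
Trying s = -1: the polynomial evaluates to 0, so (s + 1) is a factor.
Dividing out leaves s^2 - 2s + 2 = 0.
The quadratic formula then gives s = 1 ± 1j.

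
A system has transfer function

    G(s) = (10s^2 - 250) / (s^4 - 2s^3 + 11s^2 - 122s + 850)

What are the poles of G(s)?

The poles are the roots of the denominator s^4 - 2s^3 + 11s^2 - 122s + 850 = 0.
No real roots exist; factor into two real quadratics: (s^2 - 8s + 25)(s^2 + 6s + 34) = 0.
Each quadratic gives a conjugate pair via the quadratic formula.

s = 4 + 3j, 4 - 3j, -3 + 5j, -3 - 5j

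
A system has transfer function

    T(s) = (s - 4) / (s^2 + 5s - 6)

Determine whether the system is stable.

unstable

The denominator s^2 + 5s - 6 factors as (s - 1)(s + 6), giving poles at s = 1, -6.
Since the pole(s) at s = 1 lie in the right half-plane, the system is unstable.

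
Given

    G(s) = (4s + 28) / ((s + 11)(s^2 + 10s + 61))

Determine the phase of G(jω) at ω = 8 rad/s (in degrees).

∠G(j8) ≈ -79.36°

At s = j8: numerator = 28 + j32, denominator = -673 + j856.
∠G = ∠num − ∠den = 48.814° − (128.17°) = -79.36°.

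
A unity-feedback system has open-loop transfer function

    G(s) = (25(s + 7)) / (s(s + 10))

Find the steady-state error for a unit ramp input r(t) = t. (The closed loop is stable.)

G(s) has one pole at the origin.
This is a Type 1 system. Kv = lim_{s→0} s·G(s) = 175/10 = 35/2.
e_ss = 1/Kv = 1/(35/2) = 2/35 ≈ 0.05714.

e_ss = 0.05714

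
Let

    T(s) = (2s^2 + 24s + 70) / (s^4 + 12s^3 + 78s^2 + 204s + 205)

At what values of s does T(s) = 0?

s = -5, -7

Set the numerator to zero: 2s^2 + 24s + 70 = 0, i.e. 2·(s^2 + 12s + 35) = 0.
Factoring: (s + 5)(s + 7) = 0.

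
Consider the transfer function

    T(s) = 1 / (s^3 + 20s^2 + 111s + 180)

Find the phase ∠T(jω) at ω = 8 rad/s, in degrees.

At s = j8: numerator = 1, denominator = -1100 + j376.
∠T = ∠num − ∠den = 0° − (161.13°) = -161.1°.

∠T(j8) ≈ -161.1°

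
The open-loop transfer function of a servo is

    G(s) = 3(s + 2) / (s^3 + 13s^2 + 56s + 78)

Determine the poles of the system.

The poles are the roots of the denominator s^3 + 13s^2 + 56s + 78 = 0.
Trying s = -3: the polynomial evaluates to 0, so (s + 3) is a factor.
Dividing out leaves s^2 + 10s + 26 = 0.
The quadratic formula then gives s = -5 ± 1j.

s = -5 + j, -5 - j, -3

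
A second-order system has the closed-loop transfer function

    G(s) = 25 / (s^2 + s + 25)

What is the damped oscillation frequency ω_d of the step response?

ω_d ≈ 4.975 rad/s

Comparing s^2 + s + 25 to s^2 + 2ζωₙs + ωₙ²: ωₙ = 5 rad/s and ζ = 1/(2·5) = 0.1.
ζωₙ = 1/2 = 0.5, so ω_d = ωₙ√(1−ζ²) = √(ωₙ² − (ζωₙ)²) = √(25 − 0.5²) = √24.75 ≈ 4.975 rad/s.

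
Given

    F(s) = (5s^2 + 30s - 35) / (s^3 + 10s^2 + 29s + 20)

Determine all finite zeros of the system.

s = -7, 1

Set the numerator to zero: 5s^2 + 30s - 35 = 0, i.e. 5·(s^2 + 6s - 7) = 0.
Factoring: (s + 7)(s - 1) = 0.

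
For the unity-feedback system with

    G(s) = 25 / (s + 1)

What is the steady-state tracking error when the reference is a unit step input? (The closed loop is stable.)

G(s) has no poles at the origin.
This is a Type 0 system. Kp = lim_{s→0} G(s) = 25/1.
e_ss = 1/(1 + Kp) = 1/(1 + 25) = 1/26 ≈ 0.03846.

e_ss = 0.03846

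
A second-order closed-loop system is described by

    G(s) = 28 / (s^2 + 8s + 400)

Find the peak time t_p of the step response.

t_p ≈ 0.1603 s

Comparing s^2 + 8s + 400 to s^2 + 2ζωₙs + ωₙ²: ωₙ = 20 rad/s and ζ = 8/(2·20) = 0.2.
ζωₙ = 8/2 = 4, so ω_d = ωₙ√(1−ζ²) = √(ωₙ² − (ζωₙ)²) = √(400 − 4²) = √384 ≈ 19.60 rad/s.
t_p = π/ω_d = π/19.60 ≈ 0.1603 s.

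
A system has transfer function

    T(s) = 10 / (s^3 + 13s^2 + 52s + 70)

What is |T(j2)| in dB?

|T(j2)|_dB ≈ -19.8 dB

Substitute s = j2: numerator = 10, denominator = 18 + j96.
|T(j2)| = |10| / |18 + j96| = 10 / 97.673 ≈ 0.1024.
In decibels: 20·log₁₀(0.1024) ≈ -19.8 dB.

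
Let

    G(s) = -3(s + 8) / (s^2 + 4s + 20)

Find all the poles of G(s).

The poles are the roots of the denominator s^2 + 4s + 20 = 0.
Using the quadratic formula: s = (-4 ± √(-64))/2 = -2 ± 4j.

s = -2 + 4j, -2 - 4j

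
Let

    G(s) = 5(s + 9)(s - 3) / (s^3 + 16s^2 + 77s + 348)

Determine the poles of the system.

s = -2 + 5j, -2 - 5j, -12

The poles are the roots of the denominator s^3 + 16s^2 + 77s + 348 = 0.
Trying s = -12: the polynomial evaluates to 0, so (s + 12) is a factor.
Dividing out leaves s^2 + 4s + 29 = 0.
The quadratic formula then gives s = -2 ± 5j.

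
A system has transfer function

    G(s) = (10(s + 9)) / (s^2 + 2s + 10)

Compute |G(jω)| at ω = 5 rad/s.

Substitute s = j5: numerator = 90 + j50, denominator = -15 + j10.
|G(j5)| = |90 + j50| / |-15 + j10| = 102.96 / 18.028 ≈ 5.711.

|G(j5)| ≈ 5.711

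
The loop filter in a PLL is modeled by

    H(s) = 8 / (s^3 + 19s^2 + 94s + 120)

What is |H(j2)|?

|H(j2)| ≈ 0.04317

Substitute s = j2: numerator = 8, denominator = 44 + j180.
|H(j2)| = |8| / |44 + j180| = 8 / 185.30 ≈ 0.04317.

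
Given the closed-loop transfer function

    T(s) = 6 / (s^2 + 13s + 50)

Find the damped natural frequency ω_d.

Comparing s^2 + 13s + 50 to s^2 + 2ζωₙs + ωₙ²: ωₙ = √50 ≈ 7.071 rad/s and ζ = 13/(2·√50) ≈ 0.9192.
ζωₙ = 13/2 = 6.5, so ω_d = ωₙ√(1−ζ²) = √(ωₙ² − (ζωₙ)²) = √(50 − 6.5²) = √7.75 ≈ 2.784 rad/s.

ω_d ≈ 2.784 rad/s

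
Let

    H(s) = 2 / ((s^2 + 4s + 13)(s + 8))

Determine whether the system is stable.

The poles can be read from the denominator factors: s = -2 + 3j, -2 - 3j, -8.
Since all poles lie strictly in the left half-plane, the system is stable.

stable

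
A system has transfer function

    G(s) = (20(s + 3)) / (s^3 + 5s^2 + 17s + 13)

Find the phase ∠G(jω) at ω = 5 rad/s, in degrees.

∠G(j5) ≈ -140.6°

At s = j5: numerator = 60 + j100, denominator = -112 - j40.
∠G = ∠num − ∠den = 59.036° − (-160.35°) = 219.4°, which wraps to -140.6°.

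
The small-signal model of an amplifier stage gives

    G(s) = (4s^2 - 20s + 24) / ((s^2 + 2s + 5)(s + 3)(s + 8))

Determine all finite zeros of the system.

Set the numerator to zero: 4s^2 - 20s + 24 = 0, i.e. 4·(s^2 - 5s + 6) = 0.
Factoring: (s - 2)(s - 3) = 0.

s = 2, 3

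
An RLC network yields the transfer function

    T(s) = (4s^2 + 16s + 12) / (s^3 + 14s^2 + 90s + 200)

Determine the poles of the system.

s = -5 + 5j, -5 - 5j, -4

The poles are the roots of the denominator s^3 + 14s^2 + 90s + 200 = 0.
Trying s = -4: the polynomial evaluates to 0, so (s + 4) is a factor.
Dividing out leaves s^2 + 10s + 50 = 0.
The quadratic formula then gives s = -5 ± 5j.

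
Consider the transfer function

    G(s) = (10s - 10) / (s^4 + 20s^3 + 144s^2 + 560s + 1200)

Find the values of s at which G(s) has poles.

s = -2 + 4j, -2 - 4j, -10, -6

The poles are the roots of the denominator s^4 + 20s^3 + 144s^2 + 560s + 1200 = 0.
Trying s = -10: the polynomial evaluates to 0, so (s + 10) is a factor.
Dividing out leaves s^3 + 10s^2 + 44s + 120 = 0.
This factors further as (s^2 + 4s + 20)(s + 6) = 0.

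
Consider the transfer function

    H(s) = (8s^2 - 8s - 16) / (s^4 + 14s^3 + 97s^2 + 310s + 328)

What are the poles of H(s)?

The poles are the roots of the denominator s^4 + 14s^3 + 97s^2 + 310s + 328 = 0.
Trying s = -4: the polynomial evaluates to 0, so (s + 4) is a factor.
Dividing out leaves s^3 + 10s^2 + 57s + 82 = 0.
This factors further as (s^2 + 8s + 41)(s + 2) = 0.

s = -4, -4 + 5j, -4 - 5j, -2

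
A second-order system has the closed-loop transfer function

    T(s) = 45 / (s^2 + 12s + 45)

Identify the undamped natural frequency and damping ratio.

ωₙ ≈ 6.708 rad/s, ζ ≈ 0.8944

Compare the denominator to the standard form s^2 + 2ζωₙs + ωₙ².
ωₙ² = 45, so ωₙ = √45 ≈ 6.708 rad/s.
2ζωₙ = 12, so ζ = 12/(2·√45) ≈ 0.8944.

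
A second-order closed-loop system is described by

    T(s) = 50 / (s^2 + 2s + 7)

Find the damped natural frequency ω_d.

ω_d ≈ 2.449 rad/s

Comparing s^2 + 2s + 7 to s^2 + 2ζωₙs + ωₙ²: ωₙ = √7 ≈ 2.646 rad/s and ζ = 2/(2·√7) ≈ 0.3780.
ζωₙ = 2/2 = 1, so ω_d = ωₙ√(1−ζ²) = √(ωₙ² − (ζωₙ)²) = √(7 − 1²) = √6 ≈ 2.449 rad/s.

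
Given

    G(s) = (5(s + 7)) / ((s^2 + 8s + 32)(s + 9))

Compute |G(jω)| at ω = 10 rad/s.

Substitute s = j10: numerator = 35 + j50, denominator = -1412 + j40.
|G(j10)| = |35 + j50| / |-1412 + j40| = 61.033 / 1412.6 ≈ 0.04321.

|G(j10)| ≈ 0.04321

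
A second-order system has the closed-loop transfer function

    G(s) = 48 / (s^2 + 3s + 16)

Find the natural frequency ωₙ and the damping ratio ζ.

ωₙ = 4 rad/s, ζ = 0.375

Compare the denominator to the standard form s^2 + 2ζωₙs + ωₙ².
ωₙ² = 16, so ωₙ = 4 rad/s.
2ζωₙ = 3, so ζ = 3/(2·4) = 0.375.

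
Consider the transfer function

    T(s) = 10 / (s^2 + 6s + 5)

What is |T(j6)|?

Substitute s = j6: numerator = 10, denominator = -31 + j36.
|T(j6)| = |10| / |-31 + j36| = 10 / 47.508 ≈ 0.2105.

|T(j6)| ≈ 0.2105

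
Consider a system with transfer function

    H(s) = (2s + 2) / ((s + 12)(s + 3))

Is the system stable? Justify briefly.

stable

The poles can be read from the denominator factors: s = -12, -3.
Since all poles lie strictly in the left half-plane, the system is stable.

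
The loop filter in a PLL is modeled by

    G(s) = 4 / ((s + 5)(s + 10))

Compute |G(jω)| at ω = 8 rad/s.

|G(j8)| ≈ 0.03311

Substitute s = j8: numerator = 4, denominator = -14 + j120.
|G(j8)| = |4| / |-14 + j120| = 4 / 120.81 ≈ 0.03311.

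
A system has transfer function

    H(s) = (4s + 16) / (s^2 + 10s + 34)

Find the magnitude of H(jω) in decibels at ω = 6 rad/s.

Substitute s = j6: numerator = 16 + j24, denominator = -2 + j60.
|H(j6)| = |16 + j24| / |-2 + j60| = 28.844 / 60.033 ≈ 0.4805.
In decibels: 20·log₁₀(0.4805) ≈ -6.37 dB.

|H(j6)|_dB ≈ -6.37 dB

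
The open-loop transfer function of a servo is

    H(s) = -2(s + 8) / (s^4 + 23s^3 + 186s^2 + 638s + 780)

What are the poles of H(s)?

The poles are the roots of the denominator s^4 + 23s^3 + 186s^2 + 638s + 780 = 0.
Trying s = -10: the polynomial evaluates to 0, so (s + 10) is a factor.
Dividing out leaves s^3 + 13s^2 + 56s + 78 = 0.
This factors further as (s^2 + 10s + 26)(s + 3) = 0.

s = -5 + j, -5 - j, -10, -3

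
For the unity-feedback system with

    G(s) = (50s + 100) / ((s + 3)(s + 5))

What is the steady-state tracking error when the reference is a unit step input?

e_ss = 0.1304

G(s) has no poles at the origin.
This is a Type 0 system. Kp = lim_{s→0} G(s) = 100/15 = 20/3.
e_ss = 1/(1 + Kp) = 1/(1 + 20/3) = 3/23 ≈ 0.1304.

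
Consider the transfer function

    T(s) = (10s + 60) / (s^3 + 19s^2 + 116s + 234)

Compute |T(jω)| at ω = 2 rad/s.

|T(j2)| ≈ 0.2307

Substitute s = j2: numerator = 60 + j20, denominator = 158 + j224.
|T(j2)| = |60 + j20| / |158 + j224| = 63.246 / 274.12 ≈ 0.2307.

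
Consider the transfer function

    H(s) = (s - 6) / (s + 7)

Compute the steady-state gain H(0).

H(0) = -6/7 ≈ -0.8571

Set s = 0: H(0) = (-6) / (7) = -6/7.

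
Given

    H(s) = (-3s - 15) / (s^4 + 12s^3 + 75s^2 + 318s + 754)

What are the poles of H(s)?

The poles are the roots of the denominator s^4 + 12s^3 + 75s^2 + 318s + 754 = 0.
No real roots exist; factor into two real quadratics: (s^2 + 2s + 26)(s^2 + 10s + 29) = 0.
Each quadratic gives a conjugate pair via the quadratic formula.

s = -1 + 5j, -1 - 5j, -5 + 2j, -5 - 2j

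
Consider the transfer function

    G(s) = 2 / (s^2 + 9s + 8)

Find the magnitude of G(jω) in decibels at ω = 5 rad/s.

|G(j5)|_dB ≈ -27.6 dB

Substitute s = j5: numerator = 2, denominator = -17 + j45.
|G(j5)| = |2| / |-17 + j45| = 2 / 48.104 ≈ 0.04158.
In decibels: 20·log₁₀(0.04158) ≈ -27.6 dB.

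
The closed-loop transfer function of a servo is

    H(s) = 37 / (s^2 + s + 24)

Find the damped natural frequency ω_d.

ω_d ≈ 4.873 rad/s

Comparing s^2 + s + 24 to s^2 + 2ζωₙs + ωₙ²: ωₙ = √24 ≈ 4.899 rad/s and ζ = 1/(2·√24) ≈ 0.1021.
ζωₙ = 1/2 = 0.5, so ω_d = ωₙ√(1−ζ²) = √(ωₙ² − (ζωₙ)²) = √(24 − 0.5²) = √23.75 ≈ 4.873 rad/s.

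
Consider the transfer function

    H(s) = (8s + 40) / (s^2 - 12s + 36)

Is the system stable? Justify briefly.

unstable

The denominator s^2 - 12s + 36 factors as (s - 6)^2, giving poles at s = 6, 6.
Since the pole(s) at s = 6, 6 lie in the right half-plane, the system is unstable.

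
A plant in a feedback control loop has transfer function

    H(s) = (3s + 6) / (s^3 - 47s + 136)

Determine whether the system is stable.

unstable

The denominator s^3 - 47s + 136 factors as (s + 8)(s^2 - 8s + 17), giving poles at s = -8, 4 + j, 4 - j.
Since the pole(s) at s = 4 + j, 4 - j lie in the right half-plane, the system is unstable.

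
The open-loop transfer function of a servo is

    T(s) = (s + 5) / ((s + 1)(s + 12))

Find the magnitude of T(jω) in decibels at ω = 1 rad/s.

Substitute s = j1: numerator = 5 + j1, denominator = 11 + j13.
|T(j1)| = |5 + j1| / |11 + j13| = 5.0990 / 17.029 ≈ 0.2994.
In decibels: 20·log₁₀(0.2994) ≈ -10.5 dB.

|T(j1)|_dB ≈ -10.5 dB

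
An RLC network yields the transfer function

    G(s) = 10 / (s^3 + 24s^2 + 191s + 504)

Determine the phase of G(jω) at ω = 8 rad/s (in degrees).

At s = j8: numerator = 10, denominator = -1032 + j1016.
∠G = ∠num − ∠den = 0° − (135.45°) = -135.4°.

∠G(j8) ≈ -135.4°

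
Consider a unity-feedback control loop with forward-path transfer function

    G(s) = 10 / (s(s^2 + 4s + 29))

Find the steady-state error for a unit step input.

G(s) has one pole at the origin.
This is a Type 1 system; for a step input the steady-state error is zero.

e_ss = 0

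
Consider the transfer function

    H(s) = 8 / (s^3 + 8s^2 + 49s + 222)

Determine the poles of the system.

s = -6, -1 ± 6j

The poles are the roots of the denominator s^3 + 8s^2 + 49s + 222 = 0.
Trying s = -6: the polynomial evaluates to 0, so (s + 6) is a factor.
Dividing out leaves s^2 + 2s + 37 = 0.
The quadratic formula then gives s = -1 ± 6j.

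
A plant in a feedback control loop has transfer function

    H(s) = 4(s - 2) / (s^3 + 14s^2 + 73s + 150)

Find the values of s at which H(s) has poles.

The poles are the roots of the denominator s^3 + 14s^2 + 73s + 150 = 0.
Trying s = -6: the polynomial evaluates to 0, so (s + 6) is a factor.
Dividing out leaves s^2 + 8s + 25 = 0.
The quadratic formula then gives s = -4 ± 3j.

s = -4 + 3j, -4 - 3j, -6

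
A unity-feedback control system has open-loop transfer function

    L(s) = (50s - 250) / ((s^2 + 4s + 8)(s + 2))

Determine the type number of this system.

Type 0

The denominator has no factor of s at the origin — no free integrator — so this is a Type 0 system.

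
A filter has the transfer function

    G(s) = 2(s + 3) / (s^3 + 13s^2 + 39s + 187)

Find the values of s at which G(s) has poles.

s = -1 ± 4j, -11

The poles are the roots of the denominator s^3 + 13s^2 + 39s + 187 = 0.
Trying s = -11: the polynomial evaluates to 0, so (s + 11) is a factor.
Dividing out leaves s^2 + 2s + 17 = 0.
The quadratic formula then gives s = -1 ± 4j.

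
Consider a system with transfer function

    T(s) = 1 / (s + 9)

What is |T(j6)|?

Substitute s = j6: numerator = 1, denominator = 9 + j6.
|T(j6)| = |1| / |9 + j6| = 1 / 10.817 ≈ 0.09245.

|T(j6)| ≈ 0.09245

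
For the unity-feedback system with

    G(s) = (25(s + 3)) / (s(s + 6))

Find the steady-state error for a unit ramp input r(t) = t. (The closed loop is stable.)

e_ss = 0.08000

G(s) has one pole at the origin.
This is a Type 1 system. Kv = lim_{s→0} s·G(s) = 75/6 = 25/2.
e_ss = 1/Kv = 1/(25/2) = 2/25 ≈ 0.08000.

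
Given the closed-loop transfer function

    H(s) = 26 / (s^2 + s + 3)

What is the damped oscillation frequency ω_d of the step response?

Comparing s^2 + s + 3 to s^2 + 2ζωₙs + ωₙ²: ωₙ = √3 ≈ 1.732 rad/s and ζ = 1/(2·√3) ≈ 0.2887.
ζωₙ = 1/2 = 0.5, so ω_d = ωₙ√(1−ζ²) = √(ωₙ² − (ζωₙ)²) = √(3 − 0.5²) = √2.75 ≈ 1.658 rad/s.

ω_d ≈ 1.658 rad/s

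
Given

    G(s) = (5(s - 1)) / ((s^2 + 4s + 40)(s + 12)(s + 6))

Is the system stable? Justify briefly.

The poles can be read from the denominator factors: s = -2 + 6j, -2 - 6j, -12, -6.
Since all poles lie strictly in the left half-plane, the system is stable.

stable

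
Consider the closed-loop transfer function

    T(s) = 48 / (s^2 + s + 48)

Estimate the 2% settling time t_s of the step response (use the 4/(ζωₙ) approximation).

Comparing s^2 + s + 48 to s^2 + 2ζωₙs + ωₙ²: ωₙ = √48 ≈ 6.928 rad/s and ζ = 1/(2·√48) ≈ 0.07217.
ζωₙ = 1/2 = 0.5, so t_s ≈ 4/(ζωₙ) = 4/0.5 = 8 s.

t_s ≈ 8 s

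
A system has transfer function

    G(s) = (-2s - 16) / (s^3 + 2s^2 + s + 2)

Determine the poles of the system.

s = j, -j, -2

The poles are the roots of the denominator s^3 + 2s^2 + s + 2 = 0.
Trying s = -2: the polynomial evaluates to 0, so (s + 2) is a factor.
Dividing out leaves s^2 + 1 = 0.
The quadratic formula then gives s = 0 ± 1j.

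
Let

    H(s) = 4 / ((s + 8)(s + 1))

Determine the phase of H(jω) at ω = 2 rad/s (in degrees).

At s = j2: numerator = 4, denominator = 4 + j18.
∠H = ∠num − ∠den = 0° − (77.471°) = -77.47°.

∠H(j2) ≈ -77.47°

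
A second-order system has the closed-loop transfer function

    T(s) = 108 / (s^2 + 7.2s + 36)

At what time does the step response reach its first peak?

t_p ≈ 0.6545 s

Comparing s^2 + 7.2s + 36 to s^2 + 2ζωₙs + ωₙ²: ωₙ = 6 rad/s and ζ = 7.2/(2·6) = 0.6.
ζωₙ = 7.2/2 = 3.6, so ω_d = ωₙ√(1−ζ²) = √(ωₙ² − (ζωₙ)²) = √(36 − 3.6²) = √23.04 = 4.800 rad/s.
t_p = π/ω_d = π/4.800 ≈ 0.6545 s.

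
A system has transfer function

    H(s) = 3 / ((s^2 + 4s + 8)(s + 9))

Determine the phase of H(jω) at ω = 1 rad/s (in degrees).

∠H(j1) ≈ -36.09°

At s = j1: numerator = 3, denominator = 59 + j43.
∠H = ∠num − ∠den = 0° − (36.085°) = -36.09°.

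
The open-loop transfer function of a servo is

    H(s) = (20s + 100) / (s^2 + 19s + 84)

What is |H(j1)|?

Substitute s = j1: numerator = 100 + j20, denominator = 83 + j19.
|H(j1)| = |100 + j20| / |83 + j19| = 101.98 / 85.147 ≈ 1.198.

|H(j1)| ≈ 1.198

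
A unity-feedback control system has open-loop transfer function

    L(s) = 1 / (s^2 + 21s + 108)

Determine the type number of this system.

Type 0

The denominator has no factor of s at the origin — no free integrator — so this is a Type 0 system.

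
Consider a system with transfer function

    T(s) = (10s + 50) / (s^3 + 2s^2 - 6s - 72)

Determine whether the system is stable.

The denominator s^3 + 2s^2 - 6s - 72 factors as (s^2 + 6s + 18)(s - 4), giving poles at s = -3 ± 3j, 4.
Since the pole(s) at s = 4 lie in the right half-plane, the system is unstable.

unstable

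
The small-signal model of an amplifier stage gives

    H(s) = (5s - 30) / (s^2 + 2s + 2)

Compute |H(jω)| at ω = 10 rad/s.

Substitute s = j10: numerator = -30 + j50, denominator = -98 + j20.
|H(j10)| = |-30 + j50| / |-98 + j20| = 58.310 / 100.02 ≈ 0.5830.

|H(j10)| ≈ 0.5830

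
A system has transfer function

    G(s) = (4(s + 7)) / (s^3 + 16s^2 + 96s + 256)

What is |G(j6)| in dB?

Substitute s = j6: numerator = 28 + j24, denominator = -320 + j360.
|G(j6)| = |28 + j24| / |-320 + j360| = 36.878 / 481.66 ≈ 0.07656.
In decibels: 20·log₁₀(0.07656) ≈ -22.3 dB.

|G(j6)|_dB ≈ -22.3 dB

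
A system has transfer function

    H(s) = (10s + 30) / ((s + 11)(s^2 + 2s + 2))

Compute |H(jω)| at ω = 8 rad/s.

|H(j8)| ≈ 0.09810

Substitute s = j8: numerator = 30 + j80, denominator = -810 - j320.
|H(j8)| = |30 + j80| / |-810 - j320| = 85.440 / 870.92 ≈ 0.09810.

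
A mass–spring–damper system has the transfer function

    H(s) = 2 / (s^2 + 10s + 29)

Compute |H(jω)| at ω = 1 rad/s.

Substitute s = j1: numerator = 2, denominator = 28 + j10.
|H(j1)| = |2| / |28 + j10| = 2 / 29.732 ≈ 0.06727.

|H(j1)| ≈ 0.06727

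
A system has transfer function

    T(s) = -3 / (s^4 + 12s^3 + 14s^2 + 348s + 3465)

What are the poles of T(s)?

s = 3 ± 6j, -7, -11

The poles are the roots of the denominator s^4 + 12s^3 + 14s^2 + 348s + 3465 = 0.
Trying s = -7: the polynomial evaluates to 0, so (s + 7) is a factor.
Dividing out leaves s^3 + 5s^2 - 21s + 495 = 0.
This factors further as (s^2 - 6s + 45)(s + 11) = 0.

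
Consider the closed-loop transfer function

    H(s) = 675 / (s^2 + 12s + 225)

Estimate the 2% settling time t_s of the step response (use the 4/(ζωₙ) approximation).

Comparing s^2 + 12s + 225 to s^2 + 2ζωₙs + ωₙ²: ωₙ = 15 rad/s and ζ = 12/(2·15) = 0.4.
ζωₙ = 12/2 = 6, so t_s ≈ 4/(ζωₙ) = 4/6 ≈ 0.6667 s.

t_s ≈ 0.6667 s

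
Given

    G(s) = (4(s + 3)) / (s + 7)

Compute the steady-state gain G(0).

G(0) = 12/7 ≈ 1.714

Set s = 0: G(0) = (12) / (7) = 12/7.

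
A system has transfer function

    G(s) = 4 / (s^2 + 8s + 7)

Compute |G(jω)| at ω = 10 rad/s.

|G(j10)| ≈ 0.03261

Substitute s = j10: numerator = 4, denominator = -93 + j80.
|G(j10)| = |4| / |-93 + j80| = 4 / 122.67 ≈ 0.03261.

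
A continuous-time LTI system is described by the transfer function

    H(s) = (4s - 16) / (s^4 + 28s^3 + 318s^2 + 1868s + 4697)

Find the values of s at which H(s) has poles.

The poles are the roots of the denominator s^4 + 28s^3 + 318s^2 + 1868s + 4697 = 0.
Trying s = -7: the polynomial evaluates to 0, so (s + 7) is a factor.
Dividing out leaves s^3 + 21s^2 + 171s + 671 = 0.
This factors further as (s^2 + 10s + 61)(s + 11) = 0.

s = -7, -5 ± 6j, -11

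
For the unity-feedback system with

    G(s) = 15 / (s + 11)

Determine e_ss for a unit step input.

G(s) has no poles at the origin.
This is a Type 0 system. Kp = lim_{s→0} G(s) = 15/11.
e_ss = 1/(1 + Kp) = 1/(1 + 15/11) = 11/26 ≈ 0.4231.

e_ss = 0.4231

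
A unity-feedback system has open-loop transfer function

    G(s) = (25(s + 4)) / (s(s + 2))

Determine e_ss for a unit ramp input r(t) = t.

G(s) has one pole at the origin.
This is a Type 1 system. Kv = lim_{s→0} s·G(s) = 100/2 = 50.
e_ss = 1/Kv = 1/(50) = 1/50 ≈ 0.02000.

e_ss = 0.02000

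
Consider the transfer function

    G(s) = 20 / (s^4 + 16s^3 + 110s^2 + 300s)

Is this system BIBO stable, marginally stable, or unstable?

marginally stable

The denominator s^4 + 16s^3 + 110s^2 + 300s factors as s(s + 6)(s^2 + 10s + 50), giving poles at s = 0, -6, -5 ± 5j.
Since the simple pole(s) at s = 0 lie on the jω-axis with none in the right half-plane, the system is marginally stable.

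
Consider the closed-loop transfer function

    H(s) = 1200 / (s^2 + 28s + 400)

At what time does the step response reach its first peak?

t_p ≈ 0.2200 s

Comparing s^2 + 28s + 400 to s^2 + 2ζωₙs + ωₙ²: ωₙ = 20 rad/s and ζ = 28/(2·20) = 0.7.
ζωₙ = 28/2 = 14, so ω_d = ωₙ√(1−ζ²) = √(ωₙ² − (ζωₙ)²) = √(400 − 14²) = √204 ≈ 14.28 rad/s.
t_p = π/ω_d = π/14.28 ≈ 0.2200 s.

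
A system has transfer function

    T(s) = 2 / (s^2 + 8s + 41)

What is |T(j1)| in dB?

|T(j1)|_dB ≈ -26.2 dB

Substitute s = j1: numerator = 2, denominator = 40 + j8.
|T(j1)| = |2| / |40 + j8| = 2 / 40.792 ≈ 0.04903.
In decibels: 20·log₁₀(0.04903) ≈ -26.2 dB.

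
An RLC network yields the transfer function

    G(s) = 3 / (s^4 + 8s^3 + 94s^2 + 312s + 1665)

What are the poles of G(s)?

s = -1 ± 6j, -3 ± 6j

The poles are the roots of the denominator s^4 + 8s^3 + 94s^2 + 312s + 1665 = 0.
No real roots exist; factor into two real quadratics: (s^2 + 2s + 37)(s^2 + 6s + 45) = 0.
Each quadratic gives a conjugate pair via the quadratic formula.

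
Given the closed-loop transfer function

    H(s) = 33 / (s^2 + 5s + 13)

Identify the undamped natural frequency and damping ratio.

ωₙ ≈ 3.606 rad/s, ζ ≈ 0.6934

Compare the denominator to the standard form s^2 + 2ζωₙs + ωₙ².
ωₙ² = 13, so ωₙ = √13 ≈ 3.606 rad/s.
2ζωₙ = 5, so ζ = 5/(2·√13) ≈ 0.6934.
With ζ = 0.6934 the response is underdamped.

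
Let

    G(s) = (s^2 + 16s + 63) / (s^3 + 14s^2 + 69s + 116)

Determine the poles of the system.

The poles are the roots of the denominator s^3 + 14s^2 + 69s + 116 = 0.
Trying s = -4: the polynomial evaluates to 0, so (s + 4) is a factor.
Dividing out leaves s^2 + 10s + 29 = 0.
The quadratic formula then gives s = -5 ± 2j.

s = -5 + 2j, -5 - 2j, -4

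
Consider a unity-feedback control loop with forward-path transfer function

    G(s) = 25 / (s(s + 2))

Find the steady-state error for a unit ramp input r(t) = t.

G(s) has one pole at the origin.
This is a Type 1 system. Kv = lim_{s→0} s·G(s) = 25/2.
e_ss = 1/Kv = 1/(25/2) = 2/25 ≈ 0.08000.

e_ss = 0.08000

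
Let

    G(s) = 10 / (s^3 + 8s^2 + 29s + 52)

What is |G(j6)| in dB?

|G(j6)|_dB ≈ -27.6 dB

Substitute s = j6: numerator = 10, denominator = -236 - j42.
|G(j6)| = |10| / |-236 - j42| = 10 / 239.71 ≈ 0.04172.
In decibels: 20·log₁₀(0.04172) ≈ -27.6 dB.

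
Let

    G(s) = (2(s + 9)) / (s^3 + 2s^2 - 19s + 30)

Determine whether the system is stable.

The denominator s^3 + 2s^2 - 19s + 30 factors as (s + 6)(s^2 - 4s + 5), giving poles at s = -6, 2 + j, 2 - j.
Since the pole(s) at s = 2 + j, 2 - j lie in the right half-plane, the system is unstable.

unstable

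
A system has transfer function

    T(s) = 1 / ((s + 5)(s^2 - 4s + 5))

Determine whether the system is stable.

unstable

The poles can be read from the denominator factors: s = -5, 2 + j, 2 - j.
Since the pole(s) at s = 2 + j, 2 - j lie in the right half-plane, the system is unstable.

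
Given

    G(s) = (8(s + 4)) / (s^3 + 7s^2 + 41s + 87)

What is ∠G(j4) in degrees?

∠G(j4) ≈ -59.04°

At s = j4: numerator = 32 + j32, denominator = -25 + j100.
∠G = ∠num − ∠den = 45° − (104.04°) = -59.04°.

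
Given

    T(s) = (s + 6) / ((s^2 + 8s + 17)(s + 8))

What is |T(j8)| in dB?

Substitute s = j8: numerator = 6 + j8, denominator = -888 + j136.
|T(j8)| = |6 + j8| / |-888 + j136| = 10 / 898.35 ≈ 0.01113.
In decibels: 20·log₁₀(0.01113) ≈ -39.1 dB.

|T(j8)|_dB ≈ -39.1 dB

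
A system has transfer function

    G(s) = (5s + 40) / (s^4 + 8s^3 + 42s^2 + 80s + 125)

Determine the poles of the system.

The poles are the roots of the denominator s^4 + 8s^3 + 42s^2 + 80s + 125 = 0.
No real roots exist; factor into two real quadratics: (s^2 + 2s + 5)(s^2 + 6s + 25) = 0.
Each quadratic gives a conjugate pair via the quadratic formula.

s = -1 + 2j, -1 - 2j, -3 + 4j, -3 - 4j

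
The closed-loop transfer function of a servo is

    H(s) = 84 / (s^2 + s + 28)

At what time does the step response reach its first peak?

t_p ≈ 0.5964 s

Comparing s^2 + s + 28 to s^2 + 2ζωₙs + ωₙ²: ωₙ = √28 ≈ 5.292 rad/s and ζ = 1/(2·√28) ≈ 0.09449.
ζωₙ = 1/2 = 0.5, so ω_d = ωₙ√(1−ζ²) = √(ωₙ² − (ζωₙ)²) = √(28 − 0.5²) = √27.75 ≈ 5.268 rad/s.
t_p = π/ω_d = π/5.268 ≈ 0.5964 s.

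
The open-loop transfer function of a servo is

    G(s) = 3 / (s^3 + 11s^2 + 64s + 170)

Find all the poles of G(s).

The poles are the roots of the denominator s^3 + 11s^2 + 64s + 170 = 0.
Trying s = -5: the polynomial evaluates to 0, so (s + 5) is a factor.
Dividing out leaves s^2 + 6s + 34 = 0.
The quadratic formula then gives s = -3 ± 5j.

s = -3 + 5j, -3 - 5j, -5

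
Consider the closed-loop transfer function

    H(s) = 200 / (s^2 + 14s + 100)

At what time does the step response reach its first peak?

t_p ≈ 0.4399 s

Comparing s^2 + 14s + 100 to s^2 + 2ζωₙs + ωₙ²: ωₙ = 10 rad/s and ζ = 14/(2·10) = 0.7.
ζωₙ = 14/2 = 7, so ω_d = ωₙ√(1−ζ²) = √(ωₙ² − (ζωₙ)²) = √(100 − 7²) = √51 ≈ 7.141 rad/s.
t_p = π/ω_d = π/7.141 ≈ 0.4399 s.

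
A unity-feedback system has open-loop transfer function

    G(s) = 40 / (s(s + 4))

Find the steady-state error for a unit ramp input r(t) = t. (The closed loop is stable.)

G(s) has one pole at the origin.
This is a Type 1 system. Kv = lim_{s→0} s·G(s) = 40/4 = 10.
e_ss = 1/Kv = 1/(10) = 1/10 ≈ 0.1000.

e_ss = 0.1000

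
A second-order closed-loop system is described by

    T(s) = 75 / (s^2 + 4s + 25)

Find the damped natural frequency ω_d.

ω_d ≈ 4.583 rad/s

Comparing s^2 + 4s + 25 to s^2 + 2ζωₙs + ωₙ²: ωₙ = 5 rad/s and ζ = 4/(2·5) = 0.4.
ζωₙ = 4/2 = 2, so ω_d = ωₙ√(1−ζ²) = √(ωₙ² − (ζωₙ)²) = √(25 − 2²) = √21 ≈ 4.583 rad/s.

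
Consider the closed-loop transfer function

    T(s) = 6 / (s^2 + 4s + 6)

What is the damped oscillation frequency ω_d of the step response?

Comparing s^2 + 4s + 6 to s^2 + 2ζωₙs + ωₙ²: ωₙ = √6 ≈ 2.449 rad/s and ζ = 4/(2·√6) ≈ 0.8165.
ζωₙ = 4/2 = 2, so ω_d = ωₙ√(1−ζ²) = √(ωₙ² − (ζωₙ)²) = √(6 − 2²) = √2 ≈ 1.414 rad/s.

ω_d ≈ 1.414 rad/s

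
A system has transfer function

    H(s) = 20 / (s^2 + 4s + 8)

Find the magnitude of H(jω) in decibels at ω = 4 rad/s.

Substitute s = j4: numerator = 20, denominator = -8 + j16.
|H(j4)| = |20| / |-8 + j16| = 20 / 17.889 ≈ 1.118.
In decibels: 20·log₁₀(1.118) ≈ 0.969 dB.

|H(j4)|_dB ≈ 0.969 dB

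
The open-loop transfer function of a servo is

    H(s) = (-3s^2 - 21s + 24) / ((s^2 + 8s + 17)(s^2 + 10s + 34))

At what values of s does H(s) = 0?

s = 1, -8

Set the numerator to zero: -3s^2 - 21s + 24 = 0, i.e. -3·(s^2 + 7s - 8) = 0.
Factoring: (s - 1)(s + 8) = 0.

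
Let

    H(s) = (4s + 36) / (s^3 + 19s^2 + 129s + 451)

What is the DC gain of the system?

Set s = 0: H(0) = (36) / (451) = 36/451.

H(0) = 36/451 ≈ 0.07982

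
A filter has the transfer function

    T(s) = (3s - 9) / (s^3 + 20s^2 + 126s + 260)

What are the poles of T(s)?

s = -5 ± j, -10

The poles are the roots of the denominator s^3 + 20s^2 + 126s + 260 = 0.
Trying s = -10: the polynomial evaluates to 0, so (s + 10) is a factor.
Dividing out leaves s^2 + 10s + 26 = 0.
The quadratic formula then gives s = -5 ± 1j.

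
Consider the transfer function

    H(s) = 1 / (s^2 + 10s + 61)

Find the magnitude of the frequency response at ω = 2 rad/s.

|H(j2)| ≈ 0.01655

Substitute s = j2: numerator = 1, denominator = 57 + j20.
|H(j2)| = |1| / |57 + j20| = 1 / 60.407 ≈ 0.01655.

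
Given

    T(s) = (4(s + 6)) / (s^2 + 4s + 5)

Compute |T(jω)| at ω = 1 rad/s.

Substitute s = j1: numerator = 24 + j4, denominator = 4 + j4.
|T(j1)| = |24 + j4| / |4 + j4| = 24.331 / 5.6569 ≈ 4.301.

|T(j1)| ≈ 4.301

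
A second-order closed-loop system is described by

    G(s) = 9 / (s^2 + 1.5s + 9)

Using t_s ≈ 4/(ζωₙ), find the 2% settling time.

t_s ≈ 5.333 s

Comparing s^2 + 1.5s + 9 to s^2 + 2ζωₙs + ωₙ²: ωₙ = 3 rad/s and ζ = 1.5/(2·3) = 0.25.
ζωₙ = 1.5/2 = 0.75, so t_s ≈ 4/(ζωₙ) = 4/0.75 ≈ 5.333 s.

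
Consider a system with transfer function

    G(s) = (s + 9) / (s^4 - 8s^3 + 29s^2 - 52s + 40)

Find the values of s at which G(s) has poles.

The poles are the roots of the denominator s^4 - 8s^3 + 29s^2 - 52s + 40 = 0.
No real roots exist; factor into two real quadratics: (s^2 - 4s + 5)(s^2 - 4s + 8) = 0.
Each quadratic gives a conjugate pair via the quadratic formula.

s = 2 + j, 2 - j, 2 + 2j, 2 - 2j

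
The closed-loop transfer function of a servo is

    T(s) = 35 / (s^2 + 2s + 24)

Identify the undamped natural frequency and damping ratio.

ωₙ ≈ 4.899 rad/s, ζ ≈ 0.2041

Compare the denominator to the standard form s^2 + 2ζωₙs + ωₙ².
ωₙ² = 24, so ωₙ = √24 ≈ 4.899 rad/s.
2ζωₙ = 2, so ζ = 2/(2·√24) ≈ 0.2041.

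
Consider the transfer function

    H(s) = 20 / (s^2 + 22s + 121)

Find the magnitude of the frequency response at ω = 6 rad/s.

|H(j6)| ≈ 0.1274

Substitute s = j6: numerator = 20, denominator = 85 + j132.
|H(j6)| = |20| / |85 + j132| = 20 / 157 ≈ 0.1274.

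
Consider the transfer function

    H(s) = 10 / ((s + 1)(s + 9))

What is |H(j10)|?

Substitute s = j10: numerator = 10, denominator = -91 + j100.
|H(j10)| = |10| / |-91 + j100| = 10 / 135.21 ≈ 0.07396.

|H(j10)| ≈ 0.07396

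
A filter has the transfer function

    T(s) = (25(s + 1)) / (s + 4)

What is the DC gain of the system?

At s = 0 each factor (s + a) contributes a and each (s^2 + bs + c) contributes c.
T(0) = 25·(1) / ((4)) = 25/4 = 25/4.

T(0) = 25/4 ≈ 6.250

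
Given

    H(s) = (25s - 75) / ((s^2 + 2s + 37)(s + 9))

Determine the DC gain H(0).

Set s = 0: H(0) = (-75) / (333) = -25/111.

H(0) = -25/111 ≈ -0.2252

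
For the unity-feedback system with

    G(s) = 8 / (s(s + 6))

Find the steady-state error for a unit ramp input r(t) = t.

e_ss = 0.7500

G(s) has one pole at the origin.
This is a Type 1 system. Kv = lim_{s→0} s·G(s) = 8/6 = 4/3.
e_ss = 1/Kv = 1/(4/3) = 3/4 ≈ 0.7500.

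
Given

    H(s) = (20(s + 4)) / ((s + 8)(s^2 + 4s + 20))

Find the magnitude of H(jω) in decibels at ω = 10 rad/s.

|H(j10)|_dB ≈ -14.5 dB

Substitute s = j10: numerator = 80 + j200, denominator = -1040 - j480.
|H(j10)| = |80 + j200| / |-1040 - j480| = 215.41 / 1145.4 ≈ 0.1881.
In decibels: 20·log₁₀(0.1881) ≈ -14.5 dB.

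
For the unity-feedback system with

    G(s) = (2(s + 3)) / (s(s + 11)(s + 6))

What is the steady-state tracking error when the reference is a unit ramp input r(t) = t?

G(s) has one pole at the origin.
This is a Type 1 system. Kv = lim_{s→0} s·G(s) = 6/66 = 1/11.
e_ss = 1/Kv = 1/(1/11) = 11.

e_ss = 11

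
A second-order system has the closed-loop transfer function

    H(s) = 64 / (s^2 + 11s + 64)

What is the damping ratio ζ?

Compare the denominator to the standard form s^2 + 2ζωₙs + ωₙ².
ωₙ² = 64, so ωₙ = 8 rad/s.
2ζωₙ = 11, so ζ = 11/(2·8) = 0.6875.
With ζ = 0.6875 the response is underdamped.

ζ = 0.6875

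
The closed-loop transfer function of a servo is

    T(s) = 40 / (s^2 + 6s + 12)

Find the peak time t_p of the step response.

t_p ≈ 1.814 s

Comparing s^2 + 6s + 12 to s^2 + 2ζωₙs + ωₙ²: ωₙ = √12 ≈ 3.464 rad/s and ζ = 6/(2·√12) ≈ 0.8660.
ζωₙ = 6/2 = 3, so ω_d = ωₙ√(1−ζ²) = √(ωₙ² − (ζωₙ)²) = √(12 − 3²) = √3 ≈ 1.732 rad/s.
t_p = π/ω_d = π/1.732 ≈ 1.814 s.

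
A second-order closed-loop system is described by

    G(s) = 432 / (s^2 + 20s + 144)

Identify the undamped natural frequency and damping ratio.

ωₙ = 12 rad/s, ζ ≈ 0.8333

Compare the denominator to the standard form s^2 + 2ζωₙs + ωₙ².
ωₙ² = 144, so ωₙ = 12 rad/s.
2ζωₙ = 20, so ζ = 20/(2·12) ≈ 0.8333.
With ζ = 0.8333 the response is underdamped.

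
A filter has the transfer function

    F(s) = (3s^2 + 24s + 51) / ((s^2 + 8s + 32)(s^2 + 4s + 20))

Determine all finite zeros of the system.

Set the numerator to zero: 3s^2 + 24s + 51 = 0, i.e. 3·(s^2 + 8s + 17) = 0.
Factoring: (s^2 + 8s + 17) = 0.

s = -4 ± j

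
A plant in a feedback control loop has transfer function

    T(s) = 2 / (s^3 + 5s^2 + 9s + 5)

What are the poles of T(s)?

s = -2 + j, -2 - j, -1

The poles are the roots of the denominator s^3 + 5s^2 + 9s + 5 = 0.
Trying s = -1: the polynomial evaluates to 0, so (s + 1) is a factor.
Dividing out leaves s^2 + 4s + 5 = 0.
The quadratic formula then gives s = -2 ± 1j.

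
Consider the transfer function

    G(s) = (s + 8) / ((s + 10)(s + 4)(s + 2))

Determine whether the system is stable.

The poles can be read from the denominator factors: s = -10, -4, -2.
Since all poles lie strictly in the left half-plane, the system is stable.

stable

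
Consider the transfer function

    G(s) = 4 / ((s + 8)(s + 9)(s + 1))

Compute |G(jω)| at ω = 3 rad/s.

|G(j3)| ≈ 0.01561

Substitute s = j3: numerator = 4, denominator = -90 + j240.
|G(j3)| = |4| / |-90 + j240| = 4 / 256.32 ≈ 0.01561.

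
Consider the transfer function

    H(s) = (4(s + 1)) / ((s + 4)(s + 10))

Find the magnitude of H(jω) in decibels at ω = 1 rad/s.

Substitute s = j1: numerator = 4 + j4, denominator = 39 + j14.
|H(j1)| = |4 + j4| / |39 + j14| = 5.6569 / 41.437 ≈ 0.1365.
In decibels: 20·log₁₀(0.1365) ≈ -17.3 dB.

|H(j1)|_dB ≈ -17.3 dB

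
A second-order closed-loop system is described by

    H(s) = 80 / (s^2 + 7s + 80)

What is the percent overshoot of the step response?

Comparing s^2 + 7s + 80 to s^2 + 2ζωₙs + ωₙ²: ωₙ = √80 ≈ 8.944 rad/s and ζ = 7/(2·√80) ≈ 0.3913.
%OS = 100·exp(−πζ/√(1−ζ²)) = 100·exp(−π·0.3913/√(1−0.3913²)) ≈ 26.3%.

%OS ≈ 26.3%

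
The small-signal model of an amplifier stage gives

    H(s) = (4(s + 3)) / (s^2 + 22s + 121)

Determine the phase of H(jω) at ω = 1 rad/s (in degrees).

∠H(j1) ≈ 8.046°

At s = j1: numerator = 12 + j4, denominator = 120 + j22.
∠H = ∠num − ∠den = 18.435° − (10.389°) = 8.046°.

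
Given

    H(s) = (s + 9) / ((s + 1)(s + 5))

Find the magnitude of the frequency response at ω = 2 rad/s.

|H(j2)| ≈ 0.7656

Substitute s = j2: numerator = 9 + j2, denominator = 1 + j12.
|H(j2)| = |9 + j2| / |1 + j12| = 9.2195 / 12.042 ≈ 0.7656.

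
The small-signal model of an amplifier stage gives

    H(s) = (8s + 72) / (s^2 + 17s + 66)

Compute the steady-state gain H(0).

Set s = 0: H(0) = (72) / (66) = 12/11.

H(0) = 12/11 ≈ 1.091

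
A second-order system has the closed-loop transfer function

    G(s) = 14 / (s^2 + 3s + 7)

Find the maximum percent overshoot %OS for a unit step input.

%OS ≈ 11.5%

Comparing s^2 + 3s + 7 to s^2 + 2ζωₙs + ωₙ²: ωₙ = √7 ≈ 2.646 rad/s and ζ = 3/(2·√7) ≈ 0.5669.
%OS = 100·exp(−πζ/√(1−ζ²)) = 100·exp(−π·0.5669/√(1−0.5669²)) ≈ 11.5%.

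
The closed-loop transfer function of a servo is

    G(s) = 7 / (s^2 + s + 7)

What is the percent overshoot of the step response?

%OS ≈ 54.6%

Comparing s^2 + s + 7 to s^2 + 2ζωₙs + ωₙ²: ωₙ = √7 ≈ 2.646 rad/s and ζ = 1/(2·√7) ≈ 0.1890.
%OS = 100·exp(−πζ/√(1−ζ²)) = 100·exp(−π·0.1890/√(1−0.1890²)) ≈ 54.6%.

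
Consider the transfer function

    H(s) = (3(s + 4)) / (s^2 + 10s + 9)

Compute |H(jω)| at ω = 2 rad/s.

Substitute s = j2: numerator = 12 + j6, denominator = 5 + j20.
|H(j2)| = |12 + j6| / |5 + j20| = 13.416 / 20.616 ≈ 0.6508.

|H(j2)| ≈ 0.6508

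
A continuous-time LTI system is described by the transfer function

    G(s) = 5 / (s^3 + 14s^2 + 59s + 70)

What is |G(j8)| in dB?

|G(j8)|_dB ≈ -44.4 dB

Substitute s = j8: numerator = 5, denominator = -826 - j40.
|G(j8)| = |5| / |-826 - j40| = 5 / 826.97 ≈ 0.006046.
In decibels: 20·log₁₀(0.006046) ≈ -44.4 dB.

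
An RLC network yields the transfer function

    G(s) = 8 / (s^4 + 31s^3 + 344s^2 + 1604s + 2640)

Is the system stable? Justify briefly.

stable

The denominator s^4 + 31s^3 + 344s^2 + 1604s + 2640 factors as (s + 10)(s + 6)(s + 11)(s + 4), giving poles at s = -10, -6, -11, -4.
Since all poles lie strictly in the left half-plane, the system is stable.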